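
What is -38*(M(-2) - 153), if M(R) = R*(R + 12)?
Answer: 6574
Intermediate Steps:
M(R) = R*(12 + R)
-38*(M(-2) - 153) = -38*(-2*(12 - 2) - 153) = -38*(-2*10 - 153) = -38*(-20 - 153) = -38*(-173) = 6574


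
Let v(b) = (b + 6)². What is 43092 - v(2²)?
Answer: 42992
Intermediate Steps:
v(b) = (6 + b)²
43092 - v(2²) = 43092 - (6 + 2²)² = 43092 - (6 + 4)² = 43092 - 1*10² = 43092 - 1*100 = 43092 - 100 = 42992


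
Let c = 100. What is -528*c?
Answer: -52800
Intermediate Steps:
-528*c = -528*100 = -52800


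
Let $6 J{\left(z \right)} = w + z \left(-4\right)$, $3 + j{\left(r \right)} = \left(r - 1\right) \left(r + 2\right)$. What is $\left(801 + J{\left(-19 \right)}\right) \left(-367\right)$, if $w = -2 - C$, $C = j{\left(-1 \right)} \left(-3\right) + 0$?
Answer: $- \frac{1785455}{6} \approx -2.9758 \cdot 10^{5}$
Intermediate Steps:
$j{\left(r \right)} = -3 + \left(-1 + r\right) \left(2 + r\right)$ ($j{\left(r \right)} = -3 + \left(r - 1\right) \left(r + 2\right) = -3 + \left(-1 + r\right) \left(2 + r\right)$)
$C = 15$ ($C = \left(-5 - 1 + \left(-1\right)^{2}\right) \left(-3\right) + 0 = \left(-5 - 1 + 1\right) \left(-3\right) + 0 = \left(-5\right) \left(-3\right) + 0 = 15 + 0 = 15$)
$w = -17$ ($w = -2 - 15 = -17$)
$J{\left(z \right)} = - \frac{17}{6} - \frac{2 z}{3}$ ($J{\left(z \right)} = \frac{-17 + z \left(-4\right)}{6} = \frac{-17 - 4 z}{6} = - \frac{17}{6} - \frac{2 z}{3}$)
$\left(801 + J{\left(-19 \right)}\right) \left(-367\right) = \left(801 - - \frac{59}{6}\right) \left(-367\right) = \left(801 + \left(- \frac{17}{6} + \frac{38}{3}\right)\right) \left(-367\right) = \left(801 + \frac{59}{6}\right) \left(-367\right) = \frac{4865}{6} \left(-367\right) = - \frac{1785455}{6}$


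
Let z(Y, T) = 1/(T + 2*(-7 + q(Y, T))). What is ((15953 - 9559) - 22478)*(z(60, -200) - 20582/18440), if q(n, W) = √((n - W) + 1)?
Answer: 232472060269/12894170 + 12063*√29/5594 ≈ 18041.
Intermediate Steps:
q(n, W) = √(1 + n - W)
z(Y, T) = 1/(-14 + T + 2*√(1 + Y - T)) (z(Y, T) = 1/(T + 2*(-7 + √(1 + Y - T))) = 1/(T + (-14 + 2*√(1 + Y - T))) = 1/(-14 + T + 2*√(1 + Y - T)))
((15953 - 9559) - 22478)*(z(60, -200) - 20582/18440) = ((15953 - 9559) - 22478)*(1/(-14 - 200 + 2*√(1 + 60 - 1*(-200))) - 20582/18440) = (6394 - 22478)*(1/(-14 - 200 + 2*√(1 + 60 + 200)) - 20582*1/18440) = -16084*(1/(-14 - 200 + 2*√261) - 10291/9220) = -16084*(1/(-14 - 200 + 2*(3*√29)) - 10291/9220) = -16084*(1/(-14 - 200 + 6*√29) - 10291/9220) = -16084*(1/(-214 + 6*√29) - 10291/9220) = -16084*(-10291/9220 + 1/(-214 + 6*√29)) = 41380111/2305 - 16084/(-214 + 6*√29)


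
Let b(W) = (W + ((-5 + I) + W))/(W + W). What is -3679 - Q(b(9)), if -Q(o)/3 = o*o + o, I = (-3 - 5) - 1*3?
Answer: -99323/27 ≈ -3678.6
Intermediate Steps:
I = -11 (I = -8 - 3 = -11)
b(W) = (-16 + 2*W)/(2*W) (b(W) = (W + ((-5 - 11) + W))/(W + W) = (W + (-16 + W))/((2*W)) = (-16 + 2*W)*(1/(2*W)) = (-16 + 2*W)/(2*W))
Q(o) = -3*o - 3*o² (Q(o) = -3*(o*o + o) = -3*(o² + o) = -3*(o + o²) = -3*o - 3*o²)
-3679 - Q(b(9)) = -3679 - (-3)*(-8 + 9)/9*(1 + (-8 + 9)/9) = -3679 - (-3)*(⅑)*1*(1 + (⅑)*1) = -3679 - (-3)*(1 + ⅑)/9 = -3679 - (-3)*10/(9*9) = -3679 - 1*(-10/27) = -3679 + 10/27 = -99323/27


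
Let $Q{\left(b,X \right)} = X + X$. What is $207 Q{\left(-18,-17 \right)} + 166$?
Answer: $-6872$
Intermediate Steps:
$Q{\left(b,X \right)} = 2 X$
$207 Q{\left(-18,-17 \right)} + 166 = 207 \cdot 2 \left(-17\right) + 166 = 207 \left(-34\right) + 166 = -7038 + 166 = -6872$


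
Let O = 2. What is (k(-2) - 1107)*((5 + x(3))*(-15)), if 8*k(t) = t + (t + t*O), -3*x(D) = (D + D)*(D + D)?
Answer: -116340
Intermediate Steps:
x(D) = -4*D²/3 (x(D) = -(D + D)*(D + D)/3 = -2*D*2*D/3 = -4*D²/3)
k(t) = t/2 (k(t) = (t + (t + t*2))/8 = (t + (t + 2*t))/8 = (t + 3*t)/8 = (4*t)/8 = t/2)
(k(-2) - 1107)*((5 + x(3))*(-15)) = ((½)*(-2) - 1107)*((5 - 4/3*3²)*(-15)) = (-1 - 1107)*((5 - 4/3*9)*(-15)) = -1108*(5 - 12)*(-15) = -(-7756)*(-15) = -1108*105 = -116340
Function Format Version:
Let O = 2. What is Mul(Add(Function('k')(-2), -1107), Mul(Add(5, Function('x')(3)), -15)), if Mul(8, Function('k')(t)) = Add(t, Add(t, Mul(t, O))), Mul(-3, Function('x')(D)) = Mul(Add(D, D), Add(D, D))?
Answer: -116340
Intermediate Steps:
Function('x')(D) = Mul(Rational(-4, 3), Pow(D, 2)) (Function('x')(D) = Mul(Rational(-1, 3), Mul(Add(D, D), Add(D, D))) = Mul(Rational(-1, 3), Mul(Mul(2, D), Mul(2, D))) = Mul(Rational(-1, 3), Mul(4, Pow(D, 2))) = Mul(Rational(-4, 3), Pow(D, 2)))
Function('k')(t) = Mul(Rational(1, 2), t) (Function('k')(t) = Mul(Rational(1, 8), Add(t, Add(t, Mul(t, 2)))) = Mul(Rational(1, 8), Add(t, Add(t, Mul(2, t)))) = Mul(Rational(1, 8), Add(t, Mul(3, t))) = Mul(Rational(1, 8), Mul(4, t)) = Mul(Rational(1, 2), t))
Mul(Add(Function('k')(-2), -1107), Mul(Add(5, Function('x')(3)), -15)) = Mul(Add(Mul(Rational(1, 2), -2), -1107), Mul(Add(5, Mul(Rational(-4, 3), Pow(3, 2))), -15)) = Mul(Add(-1, -1107), Mul(Add(5, Mul(Rational(-4, 3), 9)), -15)) = Mul(-1108, Mul(Add(5, -12), -15)) = Mul(-1108, Mul(-7, -15)) = Mul(-1108, 105) = -116340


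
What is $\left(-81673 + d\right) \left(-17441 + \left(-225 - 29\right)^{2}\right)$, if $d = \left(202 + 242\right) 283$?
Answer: $2070311425$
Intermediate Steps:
$d = 125652$ ($d = 444 \cdot 283 = 125652$)
$\left(-81673 + d\right) \left(-17441 + \left(-225 - 29\right)^{2}\right) = \left(-81673 + 125652\right) \left(-17441 + \left(-225 - 29\right)^{2}\right) = 43979 \left(-17441 + \left(-254\right)^{2}\right) = 43979 \left(-17441 + 64516\right) = 43979 \cdot 47075 = 2070311425$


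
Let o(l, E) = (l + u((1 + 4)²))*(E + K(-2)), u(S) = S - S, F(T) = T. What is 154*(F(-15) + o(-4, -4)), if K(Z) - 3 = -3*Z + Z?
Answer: -4158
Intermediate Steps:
K(Z) = 3 - 2*Z (K(Z) = 3 + (-3*Z + Z) = 3 - 2*Z)
u(S) = 0
o(l, E) = l*(7 + E) (o(l, E) = (l + 0)*(E + (3 - 2*(-2))) = l*(E + (3 + 4)) = l*(E + 7) = l*(7 + E))
154*(F(-15) + o(-4, -4)) = 154*(-15 - 4*(7 - 4)) = 154*(-15 - 4*3) = 154*(-15 - 12) = 154*(-27) = -4158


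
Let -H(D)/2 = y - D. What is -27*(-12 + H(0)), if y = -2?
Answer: 216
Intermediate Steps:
H(D) = 4 + 2*D (H(D) = -2*(-2 - D) = 4 + 2*D)
-27*(-12 + H(0)) = -27*(-12 + (4 + 2*0)) = -27*(-12 + (4 + 0)) = -27*(-12 + 4) = -27*(-8) = 216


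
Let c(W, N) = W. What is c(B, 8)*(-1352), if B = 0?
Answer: 0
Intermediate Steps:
c(B, 8)*(-1352) = 0*(-1352) = 0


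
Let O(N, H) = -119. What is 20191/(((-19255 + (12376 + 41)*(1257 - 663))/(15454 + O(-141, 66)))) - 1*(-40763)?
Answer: 300180314994/7356443 ≈ 40805.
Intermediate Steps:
20191/(((-19255 + (12376 + 41)*(1257 - 663))/(15454 + O(-141, 66)))) - 1*(-40763) = 20191/(((-19255 + (12376 + 41)*(1257 - 663))/(15454 - 119))) - 1*(-40763) = 20191/(((-19255 + 12417*594)/15335)) + 40763 = 20191/(((-19255 + 7375698)*(1/15335))) + 40763 = 20191/((7356443*(1/15335))) + 40763 = 20191/(7356443/15335) + 40763 = 20191*(15335/7356443) + 40763 = 309628985/7356443 + 40763 = 300180314994/7356443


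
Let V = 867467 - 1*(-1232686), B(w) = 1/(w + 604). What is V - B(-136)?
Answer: 982871603/468 ≈ 2.1002e+6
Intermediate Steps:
B(w) = 1/(604 + w)
V = 2100153 (V = 867467 + 1232686 = 2100153)
V - B(-136) = 2100153 - 1/(604 - 136) = 2100153 - 1/468 = 982871603/468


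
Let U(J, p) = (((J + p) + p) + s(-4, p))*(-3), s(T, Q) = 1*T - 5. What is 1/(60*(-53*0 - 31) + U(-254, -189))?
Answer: 1/63 ≈ 0.015873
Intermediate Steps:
s(T, Q) = -5 + T (s(T, Q) = T - 5 = -5 + T)
U(J, p) = 27 - 6*p - 3*J (U(J, p) = (((J + p) + p) + (-5 - 4))*(-3) = ((J + 2*p) - 9)*(-3) = (-9 + J + 2*p)*(-3) = 27 - 6*p - 3*J)
1/(60*(-53*0 - 31) + U(-254, -189)) = 1/(60*(-53*0 - 31) + (27 - 6*(-189) - 3*(-254))) = 1/(60*(0 - 31) + (27 + 1134 + 762)) = 1/(60*(-31) + 1923) = 1/(-1860 + 1923) = 1/63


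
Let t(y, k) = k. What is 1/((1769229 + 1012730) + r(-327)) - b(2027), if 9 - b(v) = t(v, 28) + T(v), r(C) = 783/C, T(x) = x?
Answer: 620415270529/303233270 ≈ 2046.0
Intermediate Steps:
b(v) = -19 - v (b(v) = 9 - (28 + v) = 9 + (-28 - v) = -19 - v)
1/((1769229 + 1012730) + r(-327)) - b(2027) = 1/((1769229 + 1012730) + 783/(-327)) - (-19 - 1*2027) = 1/(2781959 + 783*(-1/327)) - (-19 - 2027) = 1/(2781959 - 261/109) - 1*(-2046) = 1/(303233270/109) + 2046 = 109/303233270 + 2046 = 620415270529/303233270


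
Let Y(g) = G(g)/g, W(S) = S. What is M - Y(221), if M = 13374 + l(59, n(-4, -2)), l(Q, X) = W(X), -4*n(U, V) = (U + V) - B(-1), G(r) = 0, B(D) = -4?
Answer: 26749/2 ≈ 13375.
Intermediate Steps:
n(U, V) = -1 - U/4 - V/4 (n(U, V) = -((U + V) - 1*(-4))/4 = -((U + V) + 4)/4 = -(4 + U + V)/4 = -1 - U/4 - V/4)
Y(g) = 0 (Y(g) = 0/g = 0)
l(Q, X) = X
M = 26749/2 (M = 13374 + (-1 - ¼*(-4) - ¼*(-2)) = 13374 + (-1 + 1 + ½) = 13374 + ½ = 26749/2 ≈ 13375.)
M - Y(221) = 26749/2 - 1*0 = 26749/2 + 0 = 26749/2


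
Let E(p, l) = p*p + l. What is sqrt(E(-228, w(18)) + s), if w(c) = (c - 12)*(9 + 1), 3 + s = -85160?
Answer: I*sqrt(33119) ≈ 181.99*I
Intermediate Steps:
s = -85163 (s = -3 - 85160 = -85163)
w(c) = -120 + 10*c (w(c) = (-12 + c)*10 = -120 + 10*c)
E(p, l) = l + p**2 (E(p, l) = p**2 + l = l + p**2)
sqrt(E(-228, w(18)) + s) = sqrt(((-120 + 10*18) + (-228)**2) - 85163) = sqrt(((-120 + 180) + 51984) - 85163) = sqrt((60 + 51984) - 85163) = sqrt(52044 - 85163) = sqrt(-33119) = I*sqrt(33119)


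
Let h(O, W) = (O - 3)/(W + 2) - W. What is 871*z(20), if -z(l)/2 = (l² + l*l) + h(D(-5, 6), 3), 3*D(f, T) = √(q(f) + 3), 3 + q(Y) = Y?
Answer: -6936644/5 - 1742*I*√5/15 ≈ -1.3873e+6 - 259.68*I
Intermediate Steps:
q(Y) = -3 + Y
D(f, T) = √f/3 (D(f, T) = √((-3 + f) + 3)/3 = √f/3)
h(O, W) = -W + (-3 + O)/(2 + W) (h(O, W) = (-3 + O)/(2 + W) - W = -W + (-3 + O)/(2 + W))
z(l) = 36/5 - 4*l² - 2*I*√5/15 (z(l) = -2*((l² + l*l) + (-3 + √(-5)/3 - 1*3² - 2*3)/(2 + 3)) = -2*((l² + l²) + (-3 + (I*√5)/3 - 1*9 - 6)/5) = -2*(2*l² + (-3 + I*√5/3 - 9 - 6)/5) = -2*(2*l² + (-18 + I*√5/3)/5) = -2*(2*l² + (-18/5 + I*√5/15)) = -2*(-18/5 + 2*l² + I*√5/15) = 36/5 - 4*l² - 2*I*√5/15)
871*z(20) = 871*(36/5 - 4*20² - 2*I*√5/15) = 871*(36/5 - 4*400 - 2*I*√5/15) = 871*(36/5 - 1600 - 2*I*√5/15) = 871*(-7964/5 - 2*I*√5/15) = -6936644/5 - 1742*I*√5/15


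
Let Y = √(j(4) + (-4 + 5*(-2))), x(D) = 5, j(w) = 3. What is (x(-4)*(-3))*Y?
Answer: -15*I*√11 ≈ -49.749*I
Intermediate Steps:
Y = I*√11 (Y = √(3 + (-4 + 5*(-2))) = √(3 + (-4 - 10)) = √(3 - 14) = √(-11) = I*√11 ≈ 3.3166*I)
(x(-4)*(-3))*Y = (5*(-3))*(I*√11) = -15*I*√11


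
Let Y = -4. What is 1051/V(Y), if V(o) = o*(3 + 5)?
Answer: -1051/32 ≈ -32.844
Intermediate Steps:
V(o) = 8*o (V(o) = o*8 = 8*o)
1051/V(Y) = 1051/(8*(-4)) = 1051/(-32) = -1/32*1051 = -1051/32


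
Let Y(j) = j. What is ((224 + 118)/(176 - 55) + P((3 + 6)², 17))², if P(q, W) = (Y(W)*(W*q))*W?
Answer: 2318678183549025/14641 ≈ 1.5837e+11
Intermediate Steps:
P(q, W) = q*W³ (P(q, W) = (W*(W*q))*W = (q*W²)*W = q*W³)
((224 + 118)/(176 - 55) + P((3 + 6)², 17))² = ((224 + 118)/(176 - 55) + (3 + 6)²*17³)² = (342/121 + 9²*4913)² = (342*(1/121) + 81*4913)² = (342/121 + 397953)² = (48152655/121)² = 2318678183549025/14641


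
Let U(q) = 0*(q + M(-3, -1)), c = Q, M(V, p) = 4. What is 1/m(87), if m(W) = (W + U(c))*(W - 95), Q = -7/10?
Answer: -1/696 ≈ -0.0014368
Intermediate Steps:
Q = -7/10 (Q = -7*⅒ = -7/10 ≈ -0.70000)
c = -7/10 ≈ -0.70000
U(q) = 0 (U(q) = 0*(q + 4) = 0*(4 + q) = 0)
m(W) = W*(-95 + W) (m(W) = (W + 0)*(W - 95) = W*(-95 + W))
1/m(87) = 1/(87*(-95 + 87)) = 1/(87*(-8)) = 1/(-696) = -1/696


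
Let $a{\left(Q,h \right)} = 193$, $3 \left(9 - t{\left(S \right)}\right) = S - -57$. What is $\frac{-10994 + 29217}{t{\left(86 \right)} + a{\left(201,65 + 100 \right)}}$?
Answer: $\frac{54669}{463} \approx 118.08$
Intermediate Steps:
$t{\left(S \right)} = -10 - \frac{S}{3}$ ($t{\left(S \right)} = 9 - \frac{S - -57}{3} = 9 - \frac{S + 57}{3} = 9 - \frac{57 + S}{3} = 9 - \left(19 + \frac{S}{3}\right) = -10 - \frac{S}{3}$)
$\frac{-10994 + 29217}{t{\left(86 \right)} + a{\left(201,65 + 100 \right)}} = \frac{-10994 + 29217}{\left(-10 - \frac{86}{3}\right) + 193} = \frac{18223}{\left(-10 - \frac{86}{3}\right) + 193} = \frac{18223}{- \frac{116}{3} + 193} = \frac{18223}{\frac{463}{3}} = 18223 \cdot \frac{3}{463} = \frac{54669}{463}$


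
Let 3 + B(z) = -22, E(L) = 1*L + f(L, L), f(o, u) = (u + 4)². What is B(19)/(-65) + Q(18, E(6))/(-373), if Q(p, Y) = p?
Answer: 1631/4849 ≈ 0.33636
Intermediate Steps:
f(o, u) = (4 + u)²
E(L) = L + (4 + L)² (E(L) = 1*L + (4 + L)² = L + (4 + L)²)
B(z) = -25 (B(z) = -3 - 22 = -25)
B(19)/(-65) + Q(18, E(6))/(-373) = -25/(-65) + 18/(-373) = -25*(-1/65) + 18*(-1/373) = 5/13 - 18/373 = 1631/4849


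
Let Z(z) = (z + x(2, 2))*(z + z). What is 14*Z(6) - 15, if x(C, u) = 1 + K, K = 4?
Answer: 1833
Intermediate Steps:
x(C, u) = 5 (x(C, u) = 1 + 4 = 5)
Z(z) = 2*z*(5 + z) (Z(z) = (z + 5)*(z + z) = (5 + z)*(2*z) = 2*z*(5 + z))
14*Z(6) - 15 = 14*(2*6*(5 + 6)) - 15 = 14*(2*6*11) - 15 = 14*132 - 15 = 1848 - 15 = 1833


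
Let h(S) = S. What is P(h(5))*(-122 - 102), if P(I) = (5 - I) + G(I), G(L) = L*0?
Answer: 0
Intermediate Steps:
G(L) = 0
P(I) = 5 - I (P(I) = (5 - I) + 0 = 5 - I)
P(h(5))*(-122 - 102) = (5 - 1*5)*(-122 - 102) = (5 - 5)*(-224) = 0*(-224) = 0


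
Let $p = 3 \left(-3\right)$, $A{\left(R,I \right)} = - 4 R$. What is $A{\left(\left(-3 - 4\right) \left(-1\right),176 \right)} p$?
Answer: $252$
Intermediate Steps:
$p = -9$
$A{\left(\left(-3 - 4\right) \left(-1\right),176 \right)} p = - 4 \left(-3 - 4\right) \left(-1\right) \left(-9\right) = - 4 \left(\left(-7\right) \left(-1\right)\right) \left(-9\right) = \left(-4\right) 7 \left(-9\right) = \left(-28\right) \left(-9\right) = 252$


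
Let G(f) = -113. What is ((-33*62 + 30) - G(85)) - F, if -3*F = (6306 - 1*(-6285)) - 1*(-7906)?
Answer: 14788/3 ≈ 4929.3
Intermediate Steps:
F = -20497/3 (F = -((6306 - 1*(-6285)) - 1*(-7906))/3 = -((6306 + 6285) + 7906)/3 = -(12591 + 7906)/3 = -⅓*20497 = -20497/3 ≈ -6832.3)
((-33*62 + 30) - G(85)) - F = ((-33*62 + 30) - 1*(-113)) - 1*(-20497/3) = ((-2046 + 30) + 113) + 20497/3 = (-2016 + 113) + 20497/3 = -1903 + 20497/3 = 14788/3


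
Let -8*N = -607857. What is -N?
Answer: -607857/8 ≈ -75982.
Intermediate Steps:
N = 607857/8 (N = -1/8*(-607857) = 607857/8 ≈ 75982.)
-N = -1*607857/8 = -607857/8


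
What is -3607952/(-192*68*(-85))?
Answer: -225497/69360 ≈ -3.2511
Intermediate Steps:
-3607952/(-192*68*(-85)) = -3607952/((-13056*(-85))) = -3607952/1109760 = -3607952*1/1109760 = -225497/69360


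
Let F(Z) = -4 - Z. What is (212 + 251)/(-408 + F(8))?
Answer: -463/420 ≈ -1.1024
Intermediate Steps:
(212 + 251)/(-408 + F(8)) = (212 + 251)/(-408 + (-4 - 1*8)) = 463/(-408 + (-4 - 8)) = 463/(-408 - 12) = 463/(-420) = 463*(-1/420) = -463/420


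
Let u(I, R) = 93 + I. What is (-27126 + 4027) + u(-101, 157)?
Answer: -23107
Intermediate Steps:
(-27126 + 4027) + u(-101, 157) = (-27126 + 4027) + (93 - 101) = -23099 - 8 = -23107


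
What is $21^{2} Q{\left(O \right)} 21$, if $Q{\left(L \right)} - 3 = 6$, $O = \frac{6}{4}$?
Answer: $83349$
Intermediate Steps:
$O = \frac{3}{2}$ ($O = 6 \cdot \frac{1}{4} = \frac{3}{2} \approx 1.5$)
$Q{\left(L \right)} = 9$ ($Q{\left(L \right)} = 3 + 6 = 9$)
$21^{2} Q{\left(O \right)} 21 = 21^{2} \cdot 9 \cdot 21 = 441 \cdot 189 = 83349$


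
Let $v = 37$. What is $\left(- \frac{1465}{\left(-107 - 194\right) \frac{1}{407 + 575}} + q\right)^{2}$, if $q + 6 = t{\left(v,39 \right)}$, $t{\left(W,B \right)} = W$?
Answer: $\frac{2096591057521}{90601} \approx 2.3141 \cdot 10^{7}$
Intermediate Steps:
$q = 31$ ($q = -6 + 37 = 31$)
$\left(- \frac{1465}{\left(-107 - 194\right) \frac{1}{407 + 575}} + q\right)^{2} = \left(- \frac{1465}{\left(-107 - 194\right) \frac{1}{407 + 575}} + 31\right)^{2} = \left(- \frac{1465}{\left(-301\right) \frac{1}{982}} + 31\right)^{2} = \left(- \frac{1465}{- \frac{301}{982}} + 31\right)^{2} = \left(\left(-1465\right) \left(- \frac{982}{301}\right) + 31\right)^{2} = \left(\frac{1438630}{301} + 31\right)^{2} = \left(\frac{1447961}{301}\right)^{2} = \frac{2096591057521}{90601}$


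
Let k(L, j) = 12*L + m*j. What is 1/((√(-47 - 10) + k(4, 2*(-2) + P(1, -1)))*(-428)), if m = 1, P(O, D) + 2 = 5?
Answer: I/(428*(√57 - 47*I)) ≈ -4.8461e-5 + 7.7845e-6*I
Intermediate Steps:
P(O, D) = 3 (P(O, D) = -2 + 5 = 3)
k(L, j) = j + 12*L (k(L, j) = 12*L + 1*j = 12*L + j = j + 12*L)
1/((√(-47 - 10) + k(4, 2*(-2) + P(1, -1)))*(-428)) = 1/((√(-47 - 10) + ((2*(-2) + 3) + 12*4))*(-428)) = 1/((√(-57) + ((-4 + 3) + 48))*(-428)) = 1/((I*√57 + (-1 + 48))*(-428)) = 1/((I*√57 + 47)*(-428)) = 1/((47 + I*√57)*(-428)) = 1/(-20116 - 428*I*√57)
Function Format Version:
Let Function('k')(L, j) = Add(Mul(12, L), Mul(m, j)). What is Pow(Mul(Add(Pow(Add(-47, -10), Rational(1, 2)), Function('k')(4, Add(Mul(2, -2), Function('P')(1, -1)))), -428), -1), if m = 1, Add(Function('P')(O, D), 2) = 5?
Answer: Mul(Rational(1, 428), I, Pow(Add(Pow(57, Rational(1, 2)), Mul(-47, I)), -1)) ≈ Add(-4.8461e-5, Mul(7.7845e-6, I))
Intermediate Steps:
Function('P')(O, D) = 3 (Function('P')(O, D) = Add(-2, 5) = 3)
Function('k')(L, j) = Add(j, Mul(12, L)) (Function('k')(L, j) = Add(Mul(12, L), Mul(1, j)) = Add(Mul(12, L), j) = Add(j, Mul(12, L)))
Pow(Mul(Add(Pow(Add(-47, -10), Rational(1, 2)), Function('k')(4, Add(Mul(2, -2), Function('P')(1, -1)))), -428), -1) = Pow(Mul(Add(Pow(Add(-47, -10), Rational(1, 2)), Add(Add(Mul(2, -2), 3), Mul(12, 4))), -428), -1) = Pow(Mul(Add(Pow(-57, Rational(1, 2)), Add(Add(-4, 3), 48)), -428), -1) = Pow(Mul(Add(Mul(I, Pow(57, Rational(1, 2))), Add(-1, 48)), -428), -1) = Pow(Mul(Add(Mul(I, Pow(57, Rational(1, 2))), 47), -428), -1) = Pow(Mul(Add(47, Mul(I, Pow(57, Rational(1, 2)))), -428), -1) = Pow(Add(-20116, Mul(-428, I, Pow(57, Rational(1, 2)))), -1)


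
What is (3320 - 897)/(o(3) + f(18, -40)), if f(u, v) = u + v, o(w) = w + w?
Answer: -2423/16 ≈ -151.44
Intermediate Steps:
o(w) = 2*w
(3320 - 897)/(o(3) + f(18, -40)) = (3320 - 897)/(2*3 + (18 - 40)) = 2423/(6 - 22) = 2423/(-16) = 2423*(-1/16) = -2423/16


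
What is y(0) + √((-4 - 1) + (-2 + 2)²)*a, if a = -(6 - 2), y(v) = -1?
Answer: -1 - 4*I*√5 ≈ -1.0 - 8.9443*I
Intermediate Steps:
a = -4 (a = -1*4 = -4)
y(0) + √((-4 - 1) + (-2 + 2)²)*a = -1 + √((-4 - 1) + (-2 + 2)²)*(-4) = -1 + √(-5 + 0²)*(-4) = -1 + √(-5 + 0)*(-4) = -1 + √(-5)*(-4) = -1 + (I*√5)*(-4) = -1 - 4*I*√5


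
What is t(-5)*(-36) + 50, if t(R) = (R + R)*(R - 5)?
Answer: -3550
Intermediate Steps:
t(R) = 2*R*(-5 + R) (t(R) = (2*R)*(-5 + R) = 2*R*(-5 + R))
t(-5)*(-36) + 50 = (2*(-5)*(-5 - 5))*(-36) + 50 = (2*(-5)*(-10))*(-36) + 50 = 100*(-36) + 50 = -3600 + 50 = -3550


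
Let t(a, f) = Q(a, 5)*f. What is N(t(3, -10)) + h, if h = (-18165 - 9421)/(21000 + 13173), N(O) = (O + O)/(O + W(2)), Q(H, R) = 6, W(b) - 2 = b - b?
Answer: 1250386/991017 ≈ 1.2617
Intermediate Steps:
W(b) = 2 (W(b) = 2 + (b - b) = 2 + 0 = 2)
t(a, f) = 6*f
N(O) = 2*O/(2 + O) (N(O) = (O + O)/(O + 2) = (2*O)/(2 + O) = 2*O/(2 + O))
h = -27586/34173 ≈ -0.80725
N(t(3, -10)) + h = 2*(6*(-10))/(2 + 6*(-10)) - 27586/34173 = 2*(-60)/(2 - 60) - 27586/34173 = 2*(-60)/(-58) - 27586/34173 = 2*(-60)*(-1/58) - 27586/34173 = 60/29 - 27586/34173 = 1250386/991017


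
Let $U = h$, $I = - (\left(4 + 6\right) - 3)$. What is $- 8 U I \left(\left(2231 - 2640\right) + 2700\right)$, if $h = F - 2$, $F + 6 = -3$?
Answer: $-1411256$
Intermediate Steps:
$F = -9$ ($F = -6 - 3 = -9$)
$I = -7$ ($I = - (10 - 3) = \left(-1\right) 7 = -7$)
$h = -11$ ($h = -9 - 2 = -11$)
$U = -11$
$- 8 U I \left(\left(2231 - 2640\right) + 2700\right) = \left(-8\right) \left(-11\right) \left(-7\right) \left(\left(2231 - 2640\right) + 2700\right) = 88 \left(-7\right) \left(-409 + 2700\right) = \left(-616\right) 2291 = -1411256$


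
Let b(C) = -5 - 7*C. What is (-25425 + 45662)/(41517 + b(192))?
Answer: 20237/40168 ≈ 0.50381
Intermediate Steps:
(-25425 + 45662)/(41517 + b(192)) = (-25425 + 45662)/(41517 + (-5 - 7*192)) = 20237/(41517 + (-5 - 1344)) = 20237/(41517 - 1349) = 20237/40168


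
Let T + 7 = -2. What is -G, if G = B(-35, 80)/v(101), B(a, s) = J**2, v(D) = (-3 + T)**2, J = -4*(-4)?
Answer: -16/9 ≈ -1.7778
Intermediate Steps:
T = -9 (T = -7 - 2 = -9)
J = 16
v(D) = 144 (v(D) = (-3 - 9)**2 = (-12)**2 = 144)
B(a, s) = 256 (B(a, s) = 16**2 = 256)
G = 16/9 (G = 256/144 = 256*(1/144) = 16/9 ≈ 1.7778)
-G = -1*16/9 = -16/9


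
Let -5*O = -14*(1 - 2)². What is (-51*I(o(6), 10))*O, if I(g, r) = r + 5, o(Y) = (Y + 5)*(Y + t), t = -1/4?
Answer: -2142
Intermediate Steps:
t = -¼ (t = -1*¼ = -¼ ≈ -0.25000)
o(Y) = (5 + Y)*(-¼ + Y) (o(Y) = (Y + 5)*(Y - ¼) = (5 + Y)*(-¼ + Y))
I(g, r) = 5 + r
O = 14/5 (O = -(-14)*(1 - 2)²/5 = -(-14)*(-1)²/5 = -(-14)/5 = -⅕*(-14) = 14/5 ≈ 2.8000)
(-51*I(o(6), 10))*O = -51*(5 + 10)*(14/5) = -51*15*(14/5) = -765*14/5 = -2142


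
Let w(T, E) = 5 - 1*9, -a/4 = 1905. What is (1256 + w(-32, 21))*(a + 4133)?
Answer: -4365724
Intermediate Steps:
a = -7620 (a = -4*1905 = -7620)
w(T, E) = -4 (w(T, E) = 5 - 9 = -4)
(1256 + w(-32, 21))*(a + 4133) = (1256 - 4)*(-7620 + 4133) = 1252*(-3487) = -4365724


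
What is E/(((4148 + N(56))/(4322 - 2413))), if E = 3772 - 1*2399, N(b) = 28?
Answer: 2621057/4176 ≈ 627.65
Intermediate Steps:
E = 1373 (E = 3772 - 2399 = 1373)
E/(((4148 + N(56))/(4322 - 2413))) = 1373/(((4148 + 28)/(4322 - 2413))) = 1373/((4176/1909)) = 1373/((4176*(1/1909))) = 1373/(4176/1909) = 1373*(1909/4176) = 2621057/4176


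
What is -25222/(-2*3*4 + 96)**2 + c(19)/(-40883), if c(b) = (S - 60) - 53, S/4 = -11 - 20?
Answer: -514961209/105968736 ≈ -4.8596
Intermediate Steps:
S = -124 (S = 4*(-11 - 20) = 4*(-31) = -124)
c(b) = -237 (c(b) = (-124 - 60) - 53 = -184 - 53 = -237)
-25222/(-2*3*4 + 96)**2 + c(19)/(-40883) = -25222/(-2*3*4 + 96)**2 - 237/(-40883) = -25222/(-6*4 + 96)**2 - 237*(-1/40883) = -25222/(-24 + 96)**2 + 237/40883 = -25222/(72**2) + 237/40883 = -25222/5184 + 237/40883 = -25222*1/5184 + 237/40883 = -12611/2592 + 237/40883 = -514961209/105968736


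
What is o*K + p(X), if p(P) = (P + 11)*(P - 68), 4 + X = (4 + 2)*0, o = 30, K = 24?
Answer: 216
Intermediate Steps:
X = -4 (X = -4 + (4 + 2)*0 = -4 + 6*0 = -4 + 0 = -4)
p(P) = (-68 + P)*(11 + P) (p(P) = (11 + P)*(-68 + P) = (-68 + P)*(11 + P))
o*K + p(X) = 30*24 + (-748 + (-4)**2 - 57*(-4)) = 720 + (-748 + 16 + 228) = 720 - 504 = 216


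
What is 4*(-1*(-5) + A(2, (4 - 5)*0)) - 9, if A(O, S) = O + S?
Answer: 19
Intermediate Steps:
4*(-1*(-5) + A(2, (4 - 5)*0)) - 9 = 4*(-1*(-5) + (2 + (4 - 5)*0)) - 9 = 4*(5 + (2 - 1*0)) - 9 = 4*(5 + (2 + 0)) - 9 = 4*(5 + 2) - 9 = 4*7 - 9 = 28 - 9 = 19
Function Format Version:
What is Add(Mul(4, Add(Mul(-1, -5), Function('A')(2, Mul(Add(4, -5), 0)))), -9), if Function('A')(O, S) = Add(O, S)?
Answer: 19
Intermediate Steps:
Add(Mul(4, Add(Mul(-1, -5), Function('A')(2, Mul(Add(4, -5), 0)))), -9) = Add(Mul(4, Add(Mul(-1, -5), Add(2, Mul(Add(4, -5), 0)))), -9) = Add(Mul(4, Add(5, Add(2, Mul(-1, 0)))), -9) = Add(Mul(4, Add(5, Add(2, 0))), -9) = Add(Mul(4, Add(5, 2)), -9) = Add(Mul(4, 7), -9) = Add(28, -9) = 19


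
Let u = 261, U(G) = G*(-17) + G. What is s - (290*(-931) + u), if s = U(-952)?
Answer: 284961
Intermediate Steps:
U(G) = -16*G (U(G) = -17*G + G = -16*G)
s = 15232 (s = -16*(-952) = 15232)
s - (290*(-931) + u) = 15232 - (290*(-931) + 261) = 15232 - (-269990 + 261) = 15232 - 1*(-269729) = 15232 + 269729 = 284961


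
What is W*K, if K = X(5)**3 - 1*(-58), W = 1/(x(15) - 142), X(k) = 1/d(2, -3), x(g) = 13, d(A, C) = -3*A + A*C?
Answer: -100223/222912 ≈ -0.44961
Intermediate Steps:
X(k) = -1/12 (X(k) = 1/(2*(-3 - 3)) = 1/(2*(-6)) = 1/(-12) = -1/12)
W = -1/129 (W = 1/(13 - 142) = 1/(-129) = -1/129 ≈ -0.0077519)
K = 100223/1728 (K = (-1/12)**3 - 1*(-58) = -1/1728 + 58 = 100223/1728 ≈ 57.999)
W*K = -1/129*100223/1728 = -100223/222912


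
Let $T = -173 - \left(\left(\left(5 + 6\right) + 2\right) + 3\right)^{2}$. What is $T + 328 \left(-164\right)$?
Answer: $-54221$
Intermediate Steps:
$T = -429$ ($T = -173 - \left(\left(11 + 2\right) + 3\right)^{2} = -173 - \left(13 + 3\right)^{2} = -173 - 16^{2} = -173 - 256 = -429$)
$T + 328 \left(-164\right) = -429 + 328 \left(-164\right) = -429 - 53792 = -54221$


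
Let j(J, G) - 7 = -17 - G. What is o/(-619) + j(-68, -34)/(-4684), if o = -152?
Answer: 174278/724849 ≈ 0.24043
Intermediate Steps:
j(J, G) = -10 - G (j(J, G) = 7 + (-17 - G) = -10 - G)
o/(-619) + j(-68, -34)/(-4684) = -152/(-619) + (-10 - 1*(-34))/(-4684) = -152*(-1/619) + (-10 + 34)*(-1/4684) = 152/619 + 24*(-1/4684) = 152/619 - 6/1171 = 174278/724849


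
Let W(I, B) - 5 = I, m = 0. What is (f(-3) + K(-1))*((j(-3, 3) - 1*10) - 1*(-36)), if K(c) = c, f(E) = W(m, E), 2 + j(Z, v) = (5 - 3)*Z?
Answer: 72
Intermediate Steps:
j(Z, v) = -2 + 2*Z (j(Z, v) = -2 + (5 - 3)*Z = -2 + 2*Z)
W(I, B) = 5 + I
f(E) = 5 (f(E) = 5 + 0 = 5)
(f(-3) + K(-1))*((j(-3, 3) - 1*10) - 1*(-36)) = (5 - 1)*(((-2 + 2*(-3)) - 1*10) - 1*(-36)) = 4*(((-2 - 6) - 10) + 36) = 4*((-8 - 10) + 36) = 4*(-18 + 36) = 4*18 = 72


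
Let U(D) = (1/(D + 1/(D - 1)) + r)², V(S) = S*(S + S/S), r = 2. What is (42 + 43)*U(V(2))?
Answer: 381565/961 ≈ 397.05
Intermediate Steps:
V(S) = S*(1 + S) (V(S) = S*(S + 1) = S*(1 + S))
U(D) = (2 + 1/(D + 1/(-1 + D)))² (U(D) = (1/(D + 1/(D - 1)) + 2)² = (1/(D + 1/(-1 + D)) + 2)² = (2 + 1/(D + 1/(-1 + D)))²)
(42 + 43)*U(V(2)) = (42 + 43)*((1 - 2*(1 + 2) + 2*(2*(1 + 2))²)²/(1 + (2*(1 + 2))² - 2*(1 + 2))²) = 85*((1 - 2*3 + 2*(2*3)²)²/(1 + (2*3)² - 2*3)²) = 85*((1 - 1*6 + 2*6²)²/(1 + 6² - 1*6)²) = 85*((1 - 6 + 2*36)²/(1 + 36 - 6)²) = 85*((1 - 6 + 72)²/31²) = 85*((1/961)*67²) = 85*((1/961)*4489) = 85*(4489/961) = 381565/961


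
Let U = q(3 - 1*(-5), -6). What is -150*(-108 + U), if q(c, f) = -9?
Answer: 17550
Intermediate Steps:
U = -9
-150*(-108 + U) = -150*(-108 - 9) = -150*(-117) = 17550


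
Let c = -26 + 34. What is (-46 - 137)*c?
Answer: -1464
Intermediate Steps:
c = 8
(-46 - 137)*c = (-46 - 137)*8 = -183*8 = -1464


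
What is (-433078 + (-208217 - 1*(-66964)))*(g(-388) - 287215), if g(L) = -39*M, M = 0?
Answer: 164956478165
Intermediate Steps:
g(L) = 0 (g(L) = -39*0 = 0)
(-433078 + (-208217 - 1*(-66964)))*(g(-388) - 287215) = (-433078 + (-208217 - 1*(-66964)))*(0 - 287215) = (-433078 + (-208217 + 66964))*(-287215) = (-433078 - 141253)*(-287215) = -574331*(-287215) = 164956478165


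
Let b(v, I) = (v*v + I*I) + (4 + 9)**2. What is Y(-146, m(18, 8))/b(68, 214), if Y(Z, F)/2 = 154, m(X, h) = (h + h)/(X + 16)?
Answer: 4/657 ≈ 0.0060883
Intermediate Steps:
m(X, h) = 2*h/(16 + X) (m(X, h) = (2*h)/(16 + X) = 2*h/(16 + X))
Y(Z, F) = 308 (Y(Z, F) = 2*154 = 308)
b(v, I) = 169 + I**2 + v**2 (b(v, I) = (v**2 + I**2) + 13**2 = (I**2 + v**2) + 169 = 169 + I**2 + v**2)
Y(-146, m(18, 8))/b(68, 214) = 308/(169 + 214**2 + 68**2) = 308/(169 + 45796 + 4624) = 308/50589 = 308*(1/50589) = 4/657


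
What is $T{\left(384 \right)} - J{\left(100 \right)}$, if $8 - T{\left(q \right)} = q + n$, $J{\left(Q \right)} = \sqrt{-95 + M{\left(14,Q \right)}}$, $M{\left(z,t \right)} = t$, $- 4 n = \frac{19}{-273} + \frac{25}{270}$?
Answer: $- \frac{7390543}{19656} - \sqrt{5} \approx -378.23$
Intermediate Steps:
$n = - \frac{113}{19656}$ ($n = - \frac{\frac{19}{-273} + \frac{25}{270}}{4} = - \frac{19 \left(- \frac{1}{273}\right) + 25 \cdot \frac{1}{270}}{4} = - \frac{- \frac{19}{273} + \frac{5}{54}}{4} = \left(- \frac{1}{4}\right) \frac{113}{4914} = - \frac{113}{19656} \approx -0.0057489$)
$J{\left(Q \right)} = \sqrt{-95 + Q}$
$T{\left(q \right)} = \frac{157361}{19656} - q$ ($T{\left(q \right)} = 8 - \left(q - \frac{113}{19656}\right) = 8 - \left(- \frac{113}{19656} + q\right) = \frac{157361}{19656} - q$)
$T{\left(384 \right)} - J{\left(100 \right)} = \left(\frac{157361}{19656} - 384\right) - \sqrt{-95 + 100} = \left(\frac{157361}{19656} - 384\right) - \sqrt{5} = - \frac{7390543}{19656} - \sqrt{5}$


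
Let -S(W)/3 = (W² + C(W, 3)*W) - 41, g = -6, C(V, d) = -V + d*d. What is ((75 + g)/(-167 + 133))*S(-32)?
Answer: -68103/34 ≈ -2003.0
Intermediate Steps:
C(V, d) = d² - V (C(V, d) = -V + d² = d² - V)
S(W) = 123 - 3*W² - 3*W*(9 - W) (S(W) = -3*((W² + (3² - W)*W) - 41) = -3*((W² + (9 - W)*W) - 41) = -3*((W² + W*(9 - W)) - 41) = -3*(-41 + W² + W*(9 - W)) = 123 - 3*W² - 3*W*(9 - W))
((75 + g)/(-167 + 133))*S(-32) = ((75 - 6)/(-167 + 133))*(123 - 27*(-32)) = (69/(-34))*(123 + 864) = (69*(-1/34))*987 = -69/34*987 = -68103/34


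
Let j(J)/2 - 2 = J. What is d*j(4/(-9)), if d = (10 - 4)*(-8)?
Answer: -448/3 ≈ -149.33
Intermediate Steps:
j(J) = 4 + 2*J
d = -48 (d = 6*(-8) = -48)
d*j(4/(-9)) = -48*(4 + 2*(4/(-9))) = -48*(4 + 2*(4*(-⅑))) = -48*(4 + 2*(-4/9)) = -48*(4 - 8/9) = -48*28/9 = -448/3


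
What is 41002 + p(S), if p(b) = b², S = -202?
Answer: 81806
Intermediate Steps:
41002 + p(S) = 41002 + (-202)² = 41002 + 40804 = 81806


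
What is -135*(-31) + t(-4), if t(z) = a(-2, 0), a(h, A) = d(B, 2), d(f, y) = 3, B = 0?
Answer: 4188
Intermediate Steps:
a(h, A) = 3
t(z) = 3
-135*(-31) + t(-4) = -135*(-31) + 3 = 4185 + 3 = 4188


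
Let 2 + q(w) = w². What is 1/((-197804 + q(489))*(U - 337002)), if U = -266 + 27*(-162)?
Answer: -1/14114939230 ≈ -7.0847e-11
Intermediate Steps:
q(w) = -2 + w²
U = -4640 (U = -266 - 4374 = -4640)
1/((-197804 + q(489))*(U - 337002)) = 1/((-197804 + (-2 + 489²))*(-4640 - 337002)) = 1/((-197804 + (-2 + 239121))*(-341642)) = 1/((-197804 + 239119)*(-341642)) = 1/(41315*(-341642)) = 1/(-14114939230) = -1/14114939230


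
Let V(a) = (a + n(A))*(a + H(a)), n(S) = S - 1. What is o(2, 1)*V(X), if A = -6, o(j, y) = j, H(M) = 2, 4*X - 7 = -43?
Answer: 224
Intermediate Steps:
X = -9 (X = 7/4 + (1/4)*(-43) = 7/4 - 43/4 = -9)
n(S) = -1 + S
V(a) = (-7 + a)*(2 + a) (V(a) = (a + (-1 - 6))*(a + 2) = (a - 7)*(2 + a) = (-7 + a)*(2 + a))
o(2, 1)*V(X) = 2*(-14 + (-9)**2 - 5*(-9)) = 2*(-14 + 81 + 45) = 2*112 = 224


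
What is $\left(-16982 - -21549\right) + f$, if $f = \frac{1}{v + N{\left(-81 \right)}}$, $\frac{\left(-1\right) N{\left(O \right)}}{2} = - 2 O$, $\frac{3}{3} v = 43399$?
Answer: $\frac{196723526}{43075} \approx 4567.0$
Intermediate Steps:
$v = 43399$
$N{\left(O \right)} = 4 O$ ($N{\left(O \right)} = - 2 \left(- 2 O\right) = 4 O$)
$f = \frac{1}{43075}$ ($f = \frac{1}{43399 + 4 \left(-81\right)} = \frac{1}{43399 - 324} = \frac{1}{43075} \approx 2.3215 \cdot 10^{-5}$)
$\left(-16982 - -21549\right) + f = \left(-16982 - -21549\right) + \frac{1}{43075} = \left(-16982 + 21549\right) + \frac{1}{43075} = 4567 + \frac{1}{43075} = \frac{196723526}{43075}$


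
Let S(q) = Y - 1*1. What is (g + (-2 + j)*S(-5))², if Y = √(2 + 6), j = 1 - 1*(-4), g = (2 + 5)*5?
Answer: 1096 + 384*√2 ≈ 1639.1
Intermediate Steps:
g = 35 (g = 7*5 = 35)
j = 5 (j = 1 + 4 = 5)
Y = 2*√2 (Y = √8 = 2*√2 ≈ 2.8284)
S(q) = -1 + 2*√2 (S(q) = 2*√2 - 1*1 = 2*√2 - 1 = -1 + 2*√2)
(g + (-2 + j)*S(-5))² = (35 + (-2 + 5)*(-1 + 2*√2))² = (35 + 3*(-1 + 2*√2))² = (35 + (-3 + 6*√2))² = (32 + 6*√2)²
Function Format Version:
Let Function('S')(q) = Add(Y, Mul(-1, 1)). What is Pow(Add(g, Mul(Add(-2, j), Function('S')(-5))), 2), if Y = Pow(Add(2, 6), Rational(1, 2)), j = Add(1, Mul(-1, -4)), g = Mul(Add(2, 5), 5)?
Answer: Add(1096, Mul(384, Pow(2, Rational(1, 2)))) ≈ 1639.1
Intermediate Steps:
g = 35 (g = Mul(7, 5) = 35)
j = 5 (j = Add(1, 4) = 5)
Y = Mul(2, Pow(2, Rational(1, 2))) (Y = Pow(8, Rational(1, 2)) = Mul(2, Pow(2, Rational(1, 2))) ≈ 2.8284)
Function('S')(q) = Add(-1, Mul(2, Pow(2, Rational(1, 2)))) (Function('S')(q) = Add(Mul(2, Pow(2, Rational(1, 2))), Mul(-1, 1)) = Add(Mul(2, Pow(2, Rational(1, 2))), -1) = Add(-1, Mul(2, Pow(2, Rational(1, 2)))))
Pow(Add(g, Mul(Add(-2, j), Function('S')(-5))), 2) = Pow(Add(35, Mul(Add(-2, 5), Add(-1, Mul(2, Pow(2, Rational(1, 2)))))), 2) = Pow(Add(35, Mul(3, Add(-1, Mul(2, Pow(2, Rational(1, 2)))))), 2) = Pow(Add(35, Add(-3, Mul(6, Pow(2, Rational(1, 2))))), 2) = Pow(Add(32, Mul(6, Pow(2, Rational(1, 2)))), 2)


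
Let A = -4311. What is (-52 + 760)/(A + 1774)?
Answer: -12/43 ≈ -0.27907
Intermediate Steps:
(-52 + 760)/(A + 1774) = (-52 + 760)/(-4311 + 1774) = 708/(-2537) = 708*(-1/2537) = -12/43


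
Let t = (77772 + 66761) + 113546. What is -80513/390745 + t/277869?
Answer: 78471012058/108575922405 ≈ 0.72273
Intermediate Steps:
t = 258079 (t = 144533 + 113546 = 258079)
-80513/390745 + t/277869 = -80513/390745 + 258079/277869 = 78471012058/108575922405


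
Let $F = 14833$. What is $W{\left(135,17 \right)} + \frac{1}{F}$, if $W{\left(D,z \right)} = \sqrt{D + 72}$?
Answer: $\frac{1}{14833} + 3 \sqrt{23} \approx 14.388$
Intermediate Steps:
$W{\left(D,z \right)} = \sqrt{72 + D}$
$W{\left(135,17 \right)} + \frac{1}{F} = \sqrt{72 + 135} + \frac{1}{14833} = \sqrt{207} + \frac{1}{14833} = 3 \sqrt{23} + \frac{1}{14833} = \frac{1}{14833} + 3 \sqrt{23}$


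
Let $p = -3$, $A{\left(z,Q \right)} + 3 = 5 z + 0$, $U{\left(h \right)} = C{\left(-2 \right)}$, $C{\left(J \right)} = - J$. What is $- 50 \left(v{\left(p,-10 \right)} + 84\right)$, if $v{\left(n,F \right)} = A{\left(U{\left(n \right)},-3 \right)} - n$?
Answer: $-4700$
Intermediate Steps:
$U{\left(h \right)} = 2$ ($U{\left(h \right)} = \left(-1\right) \left(-2\right) = 2$)
$A{\left(z,Q \right)} = -3 + 5 z$ ($A{\left(z,Q \right)} = -3 + \left(5 z + 0\right) = -3 + 5 z$)
$v{\left(n,F \right)} = 7 - n$ ($v{\left(n,F \right)} = \left(-3 + 5 \cdot 2\right) - n = \left(-3 + 10\right) - n = 7 - n$)
$- 50 \left(v{\left(p,-10 \right)} + 84\right) = - 50 \left(\left(7 - -3\right) + 84\right) = - 50 \left(\left(7 + 3\right) + 84\right) = - 50 \left(10 + 84\right) = \left(-50\right) 94 = -4700$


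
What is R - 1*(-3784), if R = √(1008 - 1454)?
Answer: 3784 + I*√446 ≈ 3784.0 + 21.119*I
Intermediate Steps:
R = I*√446 (R = √(-446) = I*√446 ≈ 21.119*I)
R - 1*(-3784) = I*√446 - 1*(-3784) = I*√446 + 3784 = 3784 + I*√446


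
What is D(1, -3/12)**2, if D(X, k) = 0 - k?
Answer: 1/16 ≈ 0.062500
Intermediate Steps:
D(X, k) = -k
D(1, -3/12)**2 = (-(-3)/12)**2 = (-1*(-1/4))**2 = (1/4)**2 = 1/16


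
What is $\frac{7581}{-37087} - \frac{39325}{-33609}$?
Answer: $\frac{1203656446}{1246456983} \approx 0.96566$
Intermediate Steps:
$\frac{7581}{-37087} - \frac{39325}{-33609} = 7581 \left(- \frac{1}{37087}\right) - - \frac{39325}{33609} = - \frac{7581}{37087} + \frac{39325}{33609} = \frac{1203656446}{1246456983}$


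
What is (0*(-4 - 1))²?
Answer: 0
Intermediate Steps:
(0*(-4 - 1))² = (0*(-5))² = 0² = 0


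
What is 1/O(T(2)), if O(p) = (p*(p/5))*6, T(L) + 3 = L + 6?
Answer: 1/30 ≈ 0.033333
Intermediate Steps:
T(L) = 3 + L (T(L) = -3 + (L + 6) = -3 + (6 + L) = 3 + L)
O(p) = 6*p²/5 (O(p) = (p*(p*(⅕)))*6 = (p*(p/5))*6 = (p²/5)*6 = 6*p²/5)
1/O(T(2)) = 1/(6*(3 + 2)²/5) = 1/((6/5)*5²) = 1/((6/5)*25) = 1/30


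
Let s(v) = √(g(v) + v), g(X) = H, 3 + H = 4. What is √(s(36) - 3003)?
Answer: √(-3003 + √37) ≈ 54.744*I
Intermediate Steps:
H = 1 (H = -3 + 4 = 1)
g(X) = 1
s(v) = √(1 + v)
√(s(36) - 3003) = √(√(1 + 36) - 3003) = √(√37 - 3003) = √(-3003 + √37)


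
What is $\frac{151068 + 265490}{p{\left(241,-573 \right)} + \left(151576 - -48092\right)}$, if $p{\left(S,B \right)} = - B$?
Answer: $\frac{416558}{200241} \approx 2.0803$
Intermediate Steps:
$\frac{151068 + 265490}{p{\left(241,-573 \right)} + \left(151576 - -48092\right)} = \frac{151068 + 265490}{\left(-1\right) \left(-573\right) + \left(151576 - -48092\right)} = \frac{416558}{573 + \left(151576 + 48092\right)} = \frac{416558}{573 + 199668} = \frac{416558}{200241}$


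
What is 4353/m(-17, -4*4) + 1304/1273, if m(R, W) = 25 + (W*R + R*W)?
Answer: 6283345/724337 ≈ 8.6746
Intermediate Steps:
m(R, W) = 25 + 2*R*W (m(R, W) = 25 + (R*W + R*W) = 25 + 2*R*W)
4353/m(-17, -4*4) + 1304/1273 = 4353/(25 + 2*(-17)*(-4*4)) + 1304/1273 = 4353/(25 + 2*(-17)*(-16)) + 1304*(1/1273) = 4353/(25 + 544) + 1304/1273 = 4353/569 + 1304/1273 = 6283345/724337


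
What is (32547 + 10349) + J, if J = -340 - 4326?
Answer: 38230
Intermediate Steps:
J = -4666
(32547 + 10349) + J = (32547 + 10349) - 4666 = 42896 - 4666 = 38230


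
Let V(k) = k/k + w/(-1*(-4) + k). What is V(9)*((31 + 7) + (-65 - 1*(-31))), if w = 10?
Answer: 92/13 ≈ 7.0769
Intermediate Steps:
V(k) = 1 + 10/(4 + k) (V(k) = k/k + 10/(-1*(-4) + k) = 1 + 10/(4 + k))
V(9)*((31 + 7) + (-65 - 1*(-31))) = ((14 + 9)/(4 + 9))*((31 + 7) + (-65 - 1*(-31))) = (23/13)*(38 + (-65 + 31)) = ((1/13)*23)*(38 - 34) = (23/13)*4 = 92/13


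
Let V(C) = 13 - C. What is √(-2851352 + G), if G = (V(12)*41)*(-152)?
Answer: 4*I*√178599 ≈ 1690.4*I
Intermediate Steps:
G = -6232 (G = ((13 - 1*12)*41)*(-152) = ((13 - 12)*41)*(-152) = (1*41)*(-152) = 41*(-152) = -6232)
√(-2851352 + G) = √(-2851352 - 6232) = √(-2857584) = 4*I*√178599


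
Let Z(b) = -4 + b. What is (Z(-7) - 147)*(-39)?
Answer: 6162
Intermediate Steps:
(Z(-7) - 147)*(-39) = ((-4 - 7) - 147)*(-39) = (-11 - 147)*(-39) = -158*(-39) = 6162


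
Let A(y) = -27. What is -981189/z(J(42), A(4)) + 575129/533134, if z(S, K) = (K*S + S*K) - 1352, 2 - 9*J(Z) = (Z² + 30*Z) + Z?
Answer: -256654809599/4540169144 ≈ -56.530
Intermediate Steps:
J(Z) = 2/9 - 31*Z/9 - Z²/9 (J(Z) = 2/9 - ((Z² + 30*Z) + Z)/9 = 2/9 - (Z² + 31*Z)/9 = 2/9 + (-31*Z/9 - Z²/9) = 2/9 - 31*Z/9 - Z²/9)
z(S, K) = -1352 + 2*K*S (z(S, K) = (K*S + K*S) - 1352 = 2*K*S - 1352 = -1352 + 2*K*S)
-981189/z(J(42), A(4)) + 575129/533134 = -981189/(-1352 + 2*(-27)*(2/9 - 31/9*42 - ⅑*42²)) + 575129/533134 = -981189/(-1352 + 2*(-27)*(2/9 - 434/3 - ⅑*1764)) + 575129*(1/533134) = -981189/(-1352 + 2*(-27)*(2/9 - 434/3 - 196)) + 575129/533134 = -981189/(-1352 + 2*(-27)*(-3064/9)) + 575129/533134 = -981189/(-1352 + 18384) + 575129/533134 = -981189/17032 + 575129/533134 = -256654809599/4540169144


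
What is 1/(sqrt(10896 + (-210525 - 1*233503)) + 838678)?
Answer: 419339/351690610408 - I*sqrt(108283)/351690610408 ≈ 1.1924e-6 - 9.3566e-10*I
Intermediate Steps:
1/(sqrt(10896 + (-210525 - 1*233503)) + 838678) = 1/(sqrt(10896 + (-210525 - 233503)) + 838678) = 1/(sqrt(10896 - 444028) + 838678) = 1/(sqrt(-433132) + 838678) = 1/(2*I*sqrt(108283) + 838678) = 1/(838678 + 2*I*sqrt(108283))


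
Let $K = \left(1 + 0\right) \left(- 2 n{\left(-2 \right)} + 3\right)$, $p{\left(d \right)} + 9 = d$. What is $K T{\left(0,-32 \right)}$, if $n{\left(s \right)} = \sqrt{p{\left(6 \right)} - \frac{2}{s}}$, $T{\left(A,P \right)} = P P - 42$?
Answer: $2946 - 1964 i \sqrt{2} \approx 2946.0 - 2777.5 i$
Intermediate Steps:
$T{\left(A,P \right)} = -42 + P^{2}$ ($T{\left(A,P \right)} = P^{2} - 42 = -42 + P^{2}$)
$p{\left(d \right)} = -9 + d$
$n{\left(s \right)} = \sqrt{-3 - \frac{2}{s}}$ ($n{\left(s \right)} = \sqrt{\left(-9 + 6\right) - \frac{2}{s}} = \sqrt{-3 - \frac{2}{s}}$)
$K = 3 - 2 i \sqrt{2}$ ($K = \left(1 + 0\right) \left(- 2 \sqrt{-3 - \frac{2}{-2}} + 3\right) = 1 \left(- 2 \sqrt{-3 - -1} + 3\right) = 1 \left(- 2 \sqrt{-3 + 1} + 3\right) = 1 \left(- 2 \sqrt{-2} + 3\right) = 1 \left(- 2 i \sqrt{2} + 3\right) = 1 \left(3 - 2 i \sqrt{2}\right) = 3 - 2 i \sqrt{2} \approx 3.0 - 2.8284 i$)
$K T{\left(0,-32 \right)} = \left(3 - 2 i \sqrt{2}\right) \left(-42 + \left(-32\right)^{2}\right) = \left(3 - 2 i \sqrt{2}\right) \left(-42 + 1024\right) = \left(3 - 2 i \sqrt{2}\right) 982 = 2946 - 1964 i \sqrt{2}$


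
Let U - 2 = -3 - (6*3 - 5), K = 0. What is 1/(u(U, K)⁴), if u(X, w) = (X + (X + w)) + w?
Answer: 1/614656 ≈ 1.6269e-6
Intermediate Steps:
U = -14 (U = 2 + (-3 - (6*3 - 5)) = 2 + (-3 - (18 - 5)) = 2 + (-3 - 1*13) = 2 + (-3 - 13) = 2 - 16 = -14)
u(X, w) = 2*X + 2*w (u(X, w) = (w + 2*X) + w = 2*X + 2*w)
1/(u(U, K)⁴) = 1/((2*(-14) + 2*0)⁴) = 1/((-28 + 0)⁴) = 1/((-28)⁴) = 1/614656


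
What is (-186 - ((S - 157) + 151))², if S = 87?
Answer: 71289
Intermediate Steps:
(-186 - ((S - 157) + 151))² = (-186 - ((87 - 157) + 151))² = (-186 - (-70 + 151))² = (-186 - 1*81)² = (-186 - 81)² = (-267)² = 71289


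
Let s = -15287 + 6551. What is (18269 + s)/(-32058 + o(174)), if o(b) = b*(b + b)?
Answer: 9533/28494 ≈ 0.33456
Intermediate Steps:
s = -8736
o(b) = 2*b² (o(b) = b*(2*b) = 2*b²)
(18269 + s)/(-32058 + o(174)) = (18269 - 8736)/(-32058 + 2*174²) = 9533/(-32058 + 2*30276) = 9533/(-32058 + 60552) = 9533/28494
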